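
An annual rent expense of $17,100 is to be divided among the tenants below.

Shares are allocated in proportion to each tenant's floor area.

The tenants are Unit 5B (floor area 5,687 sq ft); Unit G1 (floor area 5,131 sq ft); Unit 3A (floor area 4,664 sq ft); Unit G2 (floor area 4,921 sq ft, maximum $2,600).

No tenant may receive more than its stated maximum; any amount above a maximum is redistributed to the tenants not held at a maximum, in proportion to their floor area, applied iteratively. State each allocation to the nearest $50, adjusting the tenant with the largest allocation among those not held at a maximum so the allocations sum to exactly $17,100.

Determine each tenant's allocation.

Unit 5B: $5,350 · Unit G1: $4,800 · Unit 3A: $4,350 · Unit G2: $2,600

Combined floor area = 20,403.
Unconstrained shares: Unit 5B 4,766.34; Unit G1 4,300.35; Unit 3A 3,908.95; Unit G2 4,124.35.
Capped: Unit G2 ($2,600); remaining pool $14,500 reallocated over remaining floor area 15,482.
Redistributed shares: Unit 5B 5,326.28 → $5,350; Unit G1 4,805.55 → $4,800; Unit 3A 4,368.17 → $4,350.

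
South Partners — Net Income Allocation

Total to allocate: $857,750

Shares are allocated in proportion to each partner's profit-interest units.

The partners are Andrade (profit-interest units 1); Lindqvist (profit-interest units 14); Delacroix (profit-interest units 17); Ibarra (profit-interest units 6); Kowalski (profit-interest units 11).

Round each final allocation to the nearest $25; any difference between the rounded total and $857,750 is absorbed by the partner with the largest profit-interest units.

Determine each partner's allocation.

Sum of profit-interest units: 49.
Proportional shares: Andrade 1/49 × $857,750 = 17,505.10; Lindqvist 14/49 × $857,750 = 245,071.43; Delacroix 17/49 × $857,750 = 297,586.73; Ibarra 6/49 × $857,750 = 105,030.61; Kowalski 11/49 × $857,750 = 192,556.12.
At nearest $25: Andrade $17,500; Lindqvist $245,075; Delacroix $297,575; Ibarra $105,025; Kowalski $192,550. Sum = $857,725.
Difference $857,750 − $857,725 = +$25 applied to largest profit-interest units (Delacroix): Delacroix becomes $297,600.

Andrade: $17,500 | Lindqvist: $245,075 | Delacroix: $297,600 | Ibarra: $105,025 | Kowalski: $192,550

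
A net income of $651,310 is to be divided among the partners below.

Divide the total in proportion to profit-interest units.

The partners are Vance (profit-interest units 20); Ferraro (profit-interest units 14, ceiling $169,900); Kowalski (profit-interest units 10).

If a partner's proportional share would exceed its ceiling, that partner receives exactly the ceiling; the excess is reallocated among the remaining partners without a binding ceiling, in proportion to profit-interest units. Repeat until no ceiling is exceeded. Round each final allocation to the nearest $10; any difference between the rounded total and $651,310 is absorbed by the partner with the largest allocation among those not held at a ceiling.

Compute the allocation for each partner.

Combined profit-interest units = 44.
Pro-rata shares before constraints: Vance 296,050.00; Ferraro 207,235.00; Kowalski 148,025.00.
Cap binds for Ferraro ($169,900); balance $481,410 reallocated over remaining profit-interest units 30.
Shares after redistribution: Vance 320,940.00 → $320,940; Kowalski 160,470.00 → $160,470.

Vance: $320,940 | Ferraro: $169,900 | Kowalski: $160,470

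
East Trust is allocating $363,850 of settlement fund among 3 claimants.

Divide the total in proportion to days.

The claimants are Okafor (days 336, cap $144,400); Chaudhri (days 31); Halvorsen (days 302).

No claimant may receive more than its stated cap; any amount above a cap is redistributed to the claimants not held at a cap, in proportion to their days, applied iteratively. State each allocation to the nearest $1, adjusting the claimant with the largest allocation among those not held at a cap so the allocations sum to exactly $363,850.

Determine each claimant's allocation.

Okafor: $144,400; Chaudhri: $20,429; Halvorsen: $199,021

Days total: 669.
Proportional shares (ignoring caps): Okafor 182,740.81; Chaudhri 16,860.01; Halvorsen 164,249.18.
Capped: Okafor ($144,400); remaining pool $219,450 reallocated over remaining days 333.
Shares after redistribution: Chaudhri 20,429.28 → $20,429; Halvorsen 199,020.72 → $199,021.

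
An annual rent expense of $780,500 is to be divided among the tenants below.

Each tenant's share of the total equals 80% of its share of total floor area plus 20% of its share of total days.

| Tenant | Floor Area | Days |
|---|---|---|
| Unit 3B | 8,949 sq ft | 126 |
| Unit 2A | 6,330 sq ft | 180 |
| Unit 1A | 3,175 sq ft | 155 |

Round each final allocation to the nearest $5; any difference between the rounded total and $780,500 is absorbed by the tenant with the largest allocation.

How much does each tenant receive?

Floor area total 18,454; days total 461.
Combined weights (80% floor area + 20% days): Unit 3B 0.4426; Unit 2A 0.3525; Unit 1A 0.2049.
Raw shares: Unit 3B 345,458.81; Unit 2A 275,128.71; Unit 1A 159,912.47.
Rounded to nearest $5: Unit 3B $345,460; Unit 2A $275,130; Unit 1A $159,910. Sum = $780,500.
Rounded total matches; no reconciliation needed.

Unit 3B: $345,460 · Unit 2A: $275,130 · Unit 1A: $159,910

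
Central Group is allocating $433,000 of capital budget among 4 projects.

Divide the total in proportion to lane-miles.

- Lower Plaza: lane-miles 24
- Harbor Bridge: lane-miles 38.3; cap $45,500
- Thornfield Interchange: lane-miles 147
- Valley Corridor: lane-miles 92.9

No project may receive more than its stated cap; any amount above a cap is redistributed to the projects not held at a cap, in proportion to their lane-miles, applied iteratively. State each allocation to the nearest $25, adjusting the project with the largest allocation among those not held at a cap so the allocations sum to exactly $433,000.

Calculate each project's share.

Lower Plaza: $35,250 · Harbor Bridge: $45,500 · Thornfield Interchange: $215,850 · Valley Corridor: $136,400

Lane-miles total: 302.2.
Proportional shares (ignoring caps): Lower Plaza 34,387.82; Harbor Bridge 54,877.23; Thornfield Interchange 210,625.41; Valley Corridor 133,109.53.
Cap binds for Harbor Bridge ($45,500); remaining pool $387,500 reallocated over remaining lane-miles 263.9.
Remaining shares: Lower Plaza 35,240.62 → $35,250; Thornfield Interchange 215,848.81 → $215,850; Valley Corridor 136,410.57 → $136,400.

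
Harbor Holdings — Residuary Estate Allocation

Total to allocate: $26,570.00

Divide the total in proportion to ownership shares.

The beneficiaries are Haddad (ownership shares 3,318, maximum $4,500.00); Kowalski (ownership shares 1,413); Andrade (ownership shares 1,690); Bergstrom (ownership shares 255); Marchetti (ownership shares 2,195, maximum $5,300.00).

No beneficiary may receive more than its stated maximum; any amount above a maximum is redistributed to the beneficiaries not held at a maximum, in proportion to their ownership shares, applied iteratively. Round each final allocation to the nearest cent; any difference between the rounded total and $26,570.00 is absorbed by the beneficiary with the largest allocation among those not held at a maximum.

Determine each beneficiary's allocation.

Haddad: $4,500.00; Kowalski: $7,056.58; Andrade: $8,439.94; Bergstrom: $1,273.48; Marchetti: $5,300.00

Combined ownership shares = 8,871.
Pro-rata shares before constraints: Haddad 9,937.9168; Kowalski 4,232.1508; Andrade 5,061.8081; Bergstrom 763.7639; Marchetti 6,574.3603.
Held at cap: Haddad ($4,500.00), Marchetti ($5,300.00); residual $16,770.00 reallocated over remaining ownership shares 3,358.
Shares after redistribution: Kowalski 7,056.5843 → $7,056.58; Andrade 8,439.9345 → $8,439.93; Bergstrom 1,273.4812 → $1,273.48.
Rounding difference +$0.01 applied to Andrade → $8,439.94.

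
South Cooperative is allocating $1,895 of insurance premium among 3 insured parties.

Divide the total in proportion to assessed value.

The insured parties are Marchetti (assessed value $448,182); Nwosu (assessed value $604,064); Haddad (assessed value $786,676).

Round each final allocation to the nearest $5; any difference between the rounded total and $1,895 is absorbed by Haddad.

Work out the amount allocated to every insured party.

Sum of assessed value: 1,838,922.
Unrounded shares: Marchetti 448,182/1,838,922 × $1,895 = 461.85; Nwosu 604,064/1,838,922 × $1,895 = 622.48; Haddad 786,676/1,838,922 × $1,895 = 810.67.
After rounding ($5): Marchetti $460; Nwosu $620; Haddad $810. Sum = $1,890.
Difference $1,895 − $1,890 = +$5 applied to Haddad: Haddad becomes $815.

Marchetti: $460 · Nwosu: $620 · Haddad: $815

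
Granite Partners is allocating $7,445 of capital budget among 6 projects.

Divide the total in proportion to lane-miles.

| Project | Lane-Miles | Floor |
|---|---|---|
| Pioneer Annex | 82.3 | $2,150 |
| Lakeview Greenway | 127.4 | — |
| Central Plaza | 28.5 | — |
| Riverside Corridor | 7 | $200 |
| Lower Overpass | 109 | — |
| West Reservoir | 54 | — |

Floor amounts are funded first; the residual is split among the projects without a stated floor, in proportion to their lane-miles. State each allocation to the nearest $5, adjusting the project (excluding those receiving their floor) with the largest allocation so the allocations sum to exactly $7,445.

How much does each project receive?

Pioneer Annex: $2,150; Lakeview Greenway: $2,035; Central Plaza: $455; Riverside Corridor: $200; Lower Overpass: $1,740; West Reservoir: $865

Guaranteed amounts: Pioneer Annex $2,150; Riverside Corridor $200. Residual $5,095.
Residual split over remaining lane-miles 318.9: Lakeview Greenway 2,035.44 → $2,035; Central Plaza 455.34 → $455; Lower Overpass 1,741.47 → $1,740; West Reservoir 862.75 → $865.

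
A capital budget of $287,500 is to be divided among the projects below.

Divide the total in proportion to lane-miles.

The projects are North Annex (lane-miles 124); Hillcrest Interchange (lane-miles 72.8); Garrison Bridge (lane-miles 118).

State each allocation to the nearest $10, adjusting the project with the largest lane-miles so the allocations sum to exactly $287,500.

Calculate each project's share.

Total lane-miles = 314.8.
Unrounded shares: North Annex 124/314.8 × $287,500 = 113,246.51; Hillcrest Interchange 72.8/314.8 × $287,500 = 66,486.66; Garrison Bridge 118/314.8 × $287,500 = 107,766.84.
After rounding ($10): North Annex $113,250; Hillcrest Interchange $66,490; Garrison Bridge $107,770. Sum = $287,510.
Difference $287,500 − $287,510 = −$10 applied to largest lane-miles (North Annex): North Annex becomes $113,240.

North Annex: $113,240; Hillcrest Interchange: $66,490; Garrison Bridge: $107,770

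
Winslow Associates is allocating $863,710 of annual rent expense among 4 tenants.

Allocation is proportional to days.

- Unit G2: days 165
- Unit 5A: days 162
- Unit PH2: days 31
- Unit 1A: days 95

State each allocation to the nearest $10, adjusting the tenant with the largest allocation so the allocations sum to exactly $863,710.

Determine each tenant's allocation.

Unit G2: $314,590; Unit 5A: $308,880; Unit PH2: $59,110; Unit 1A: $181,130

Total days = 453.
Unrounded shares: Unit G2 165/453 × $863,710 = 314,596.36; Unit 5A 162/453 × $863,710 = 308,876.42; Unit PH2 31/453 × $863,710 = 59,105.98; Unit 1A 95/453 × $863,710 = 181,131.24.
After rounding ($10): Unit G2 $314,600; Unit 5A $308,880; Unit PH2 $59,110; Unit 1A $181,130. Sum = $863,720.
Difference $863,710 − $863,720 = −$10 applied to largest allocation (Unit G2): Unit G2 becomes $314,590.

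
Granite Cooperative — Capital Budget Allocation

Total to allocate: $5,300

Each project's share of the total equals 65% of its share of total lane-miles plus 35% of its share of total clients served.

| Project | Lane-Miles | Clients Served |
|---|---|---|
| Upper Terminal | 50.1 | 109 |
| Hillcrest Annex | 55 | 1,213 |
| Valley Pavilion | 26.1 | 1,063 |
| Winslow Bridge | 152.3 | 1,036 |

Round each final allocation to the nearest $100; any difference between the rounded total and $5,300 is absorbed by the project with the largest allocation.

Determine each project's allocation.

Lane-miles total 283.5; clients served total 3,421.
Combined weights (65% lane-miles + 35% clients served): Upper Terminal 0.1260; Hillcrest Annex 0.2502; Valley Pavilion 0.1686; Winslow Bridge 0.4552.
Pro-rata amounts: Upper Terminal 667.90; Hillcrest Annex 1,326.08; Valley Pavilion 893.56; Winslow Bridge 2,412.46.
After rounding ($100): Upper Terminal $700; Hillcrest Annex $1,300; Valley Pavilion $900; Winslow Bridge $2,400. Sum = $5,300.
No rounding difference to absorb.

Upper Terminal: $700; Hillcrest Annex: $1,300; Valley Pavilion: $900; Winslow Bridge: $2,400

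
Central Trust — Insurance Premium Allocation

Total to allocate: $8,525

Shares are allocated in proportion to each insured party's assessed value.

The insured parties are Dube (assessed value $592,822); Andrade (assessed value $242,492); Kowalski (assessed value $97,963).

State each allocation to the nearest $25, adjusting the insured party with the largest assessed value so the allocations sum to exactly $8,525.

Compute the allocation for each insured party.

Dube: $5,400; Andrade: $2,225; Kowalski: $900

Sum of assessed value: 933,277.
Pro-rata amounts: Dube 592,822/933,277 × $8,525 = 5,415.12; Andrade 242,492/933,277 × $8,525 = 2,215.04; Kowalski 97,963/933,277 × $8,525 = 894.84.
Rounded to nearest $25: Dube $5,425; Andrade $2,225; Kowalski $900. Sum = $8,550.
Difference $8,525 − $8,550 = −$25 applied to largest assessed value (Dube): Dube becomes $5,400.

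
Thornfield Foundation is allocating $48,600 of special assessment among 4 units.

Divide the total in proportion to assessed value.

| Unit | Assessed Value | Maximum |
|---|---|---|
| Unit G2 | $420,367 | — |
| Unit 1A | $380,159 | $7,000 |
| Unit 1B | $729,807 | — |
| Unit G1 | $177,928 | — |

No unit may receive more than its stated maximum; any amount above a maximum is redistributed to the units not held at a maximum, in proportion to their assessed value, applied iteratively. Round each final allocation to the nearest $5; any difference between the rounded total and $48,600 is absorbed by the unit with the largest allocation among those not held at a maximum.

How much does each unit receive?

Total assessed value = 1,708,261.
Unconstrained shares: Unit G2 11,959.43; Unit 1A 10,815.52; Unit 1B 20,763.00; Unit G1 5,062.05.
Held at cap: Unit 1A ($7,000); residual $41,600 reallocated over remaining assessed value 1,328,102.
Remaining shares: Unit G2 13,167.11 → $13,165; Unit 1B 22,859.67 → $22,860; Unit G1 5,573.22 → $5,575.

Unit G2: $13,165 | Unit 1A: $7,000 | Unit 1B: $22,860 | Unit G1: $5,575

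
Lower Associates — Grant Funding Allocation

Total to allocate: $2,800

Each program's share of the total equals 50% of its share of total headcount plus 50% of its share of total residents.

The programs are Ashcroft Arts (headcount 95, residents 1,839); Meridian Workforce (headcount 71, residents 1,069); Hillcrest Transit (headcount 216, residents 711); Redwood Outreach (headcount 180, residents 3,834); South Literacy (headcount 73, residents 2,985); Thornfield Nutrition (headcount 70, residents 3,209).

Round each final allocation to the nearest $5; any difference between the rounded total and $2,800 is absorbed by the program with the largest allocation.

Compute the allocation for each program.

Headcount total 705; residents total 13,647.
Composite weights (50% headcount + 50% residents): Ashcroft Arts 0.1348; Meridian Workforce 0.0895; Hillcrest Transit 0.1792; Redwood Outreach 0.2681; South Literacy 0.1611; Thornfield Nutrition 0.1672.
Unrounded shares: Ashcroft Arts 377.31; Meridian Workforce 250.66; Hillcrest Transit 501.88; Redwood Outreach 750.76; South Literacy 451.19; Thornfield Nutrition 468.21.
Rounded to nearest $5: Ashcroft Arts $375; Meridian Workforce $250; Hillcrest Transit $500; Redwood Outreach $750; South Literacy $450; Thornfield Nutrition $470. Sum = $2,795.
Difference $2,800 − $2,795 = +$5 applied to largest allocation (Redwood Outreach): Redwood Outreach becomes $755.

Ashcroft Arts: $375 | Meridian Workforce: $250 | Hillcrest Transit: $500 | Redwood Outreach: $755 | South Literacy: $450 | Thornfield Nutrition: $470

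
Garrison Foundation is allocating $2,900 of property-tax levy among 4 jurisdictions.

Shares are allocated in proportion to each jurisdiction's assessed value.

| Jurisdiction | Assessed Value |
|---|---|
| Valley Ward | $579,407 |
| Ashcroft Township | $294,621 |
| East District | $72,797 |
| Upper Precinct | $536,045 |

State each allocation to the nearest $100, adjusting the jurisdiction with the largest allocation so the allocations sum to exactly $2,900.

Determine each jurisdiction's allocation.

Sum of assessed value: 1,482,870.
Proportional shares: Valley Ward 579,407/1,482,870 × $2,900 = 1,133.13; Ashcroft Township 294,621/1,482,870 × $2,900 = 576.18; East District 72,797/1,482,870 × $2,900 = 142.37; Upper Precinct 536,045/1,482,870 × $2,900 = 1,048.33.
Rounded to nearest $100: Valley Ward $1,100; Ashcroft Township $600; East District $100; Upper Precinct $1,000. Sum = $2,800.
Difference $2,900 − $2,800 = +$100 applied to largest allocation (Valley Ward): Valley Ward becomes $1,200.

Valley Ward: $1,200 | Ashcroft Township: $600 | East District: $100 | Upper Precinct: $1,000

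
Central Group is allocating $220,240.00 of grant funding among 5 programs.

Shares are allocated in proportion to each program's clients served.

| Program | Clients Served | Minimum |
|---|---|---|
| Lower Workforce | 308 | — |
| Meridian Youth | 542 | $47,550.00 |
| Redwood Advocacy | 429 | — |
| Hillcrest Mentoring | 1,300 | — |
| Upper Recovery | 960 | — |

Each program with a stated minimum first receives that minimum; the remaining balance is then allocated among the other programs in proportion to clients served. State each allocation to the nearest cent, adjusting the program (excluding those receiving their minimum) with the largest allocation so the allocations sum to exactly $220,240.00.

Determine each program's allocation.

Lower Workforce: $17,747.25 | Meridian Youth: $47,550.00 | Redwood Advocacy: $24,719.39 | Hillcrest Mentoring: $74,907.24 | Upper Recovery: $55,316.12

Minimums first: Meridian Youth $47,550.00. Balance $172,690.00.
Balance split over remaining clients served 2,997: Lower Workforce 17,747.2539 → $17,747.25; Redwood Advocacy 24,719.3894 → $24,719.39; Hillcrest Mentoring 74,907.2406 → $74,907.24; Upper Recovery 55,316.1161 → $55,316.12.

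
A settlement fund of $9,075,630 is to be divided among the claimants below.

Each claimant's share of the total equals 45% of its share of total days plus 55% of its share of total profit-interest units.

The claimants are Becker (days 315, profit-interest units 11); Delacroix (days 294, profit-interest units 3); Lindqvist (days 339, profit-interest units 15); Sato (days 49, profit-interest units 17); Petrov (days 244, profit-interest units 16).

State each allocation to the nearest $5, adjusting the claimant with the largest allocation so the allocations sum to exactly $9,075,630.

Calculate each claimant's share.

Becker: $1,922,245 | Delacroix: $1,209,060 | Lindqvist: $2,323,265 | Sato: $1,529,920 | Petrov: $2,091,140

Days total 1,241; profit-interest units total 62.
Blended shares (45% days + 55% profit-interest units): Becker 0.2118; Delacroix 0.1332; Lindqvist 0.2560; Sato 0.1686; Petrov 0.2304.
Proportional shares: Becker 1,922,246.08; Delacroix 1,209,059.76; Lindqvist 2,323,266.68; Sato 1,529,918.71; Petrov 2,091,138.77.
At nearest $5: Becker $1,922,245; Delacroix $1,209,060; Lindqvist $2,323,265; Sato $1,529,920; Petrov $2,091,140. Sum = $9,075,630.
Rounded total matches; no reconciliation needed.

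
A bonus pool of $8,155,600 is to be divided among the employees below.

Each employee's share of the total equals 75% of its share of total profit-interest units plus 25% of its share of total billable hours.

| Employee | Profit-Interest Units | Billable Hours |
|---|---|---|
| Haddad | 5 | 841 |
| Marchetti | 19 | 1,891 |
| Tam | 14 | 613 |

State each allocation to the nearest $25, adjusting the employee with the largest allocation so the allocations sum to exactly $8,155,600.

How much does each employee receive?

Haddad: $1,317,450; Marchetti: $4,210,975; Tam: $2,627,175

Totals — profit-interest units 38, billable hours 3,345.
Blended shares (75% profit-interest units + 25% billable hours): Haddad 0.1615; Marchetti 0.5163; Tam 0.3221.
Pro-rata amounts: Haddad 1,317,449.25; Marchetti 4,210,983.75; Tam 2,627,167.00.
At nearest $25: Haddad $1,317,450; Marchetti $4,210,975; Tam $2,627,175. Sum = $8,155,600.
No rounding difference to absorb.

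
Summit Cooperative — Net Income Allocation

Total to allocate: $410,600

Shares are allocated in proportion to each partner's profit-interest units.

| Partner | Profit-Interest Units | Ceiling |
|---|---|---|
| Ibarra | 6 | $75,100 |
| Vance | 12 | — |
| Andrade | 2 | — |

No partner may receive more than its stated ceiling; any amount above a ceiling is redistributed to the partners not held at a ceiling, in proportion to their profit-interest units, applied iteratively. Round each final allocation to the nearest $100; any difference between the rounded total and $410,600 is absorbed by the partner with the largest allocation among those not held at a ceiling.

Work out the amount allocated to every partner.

Ibarra: $75,100 | Vance: $287,600 | Andrade: $47,900

Total profit-interest units = 20.
Proportional shares (ignoring caps): Ibarra 123,180.00; Vance 246,360.00; Andrade 41,060.00.
Held at cap: Ibarra ($75,100); residual $335,500 reallocated over remaining profit-interest units 14.
Shares after redistribution: Vance 287,571.43 → $287,600; Andrade 47,928.57 → $47,900.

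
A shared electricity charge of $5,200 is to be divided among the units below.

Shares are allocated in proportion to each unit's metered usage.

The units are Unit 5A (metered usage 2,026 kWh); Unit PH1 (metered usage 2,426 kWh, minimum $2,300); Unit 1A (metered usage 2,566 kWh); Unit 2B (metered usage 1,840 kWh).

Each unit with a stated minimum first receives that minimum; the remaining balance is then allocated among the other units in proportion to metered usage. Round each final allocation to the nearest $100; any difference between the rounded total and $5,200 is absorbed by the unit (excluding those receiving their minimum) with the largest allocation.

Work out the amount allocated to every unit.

Unit 5A: $900 | Unit PH1: $2,300 | Unit 1A: $1,200 | Unit 2B: $800

Fund the minimums — Unit PH1 $2,300. Balance $2,900.
Balance split over remaining metered usage 6,432: Unit 5A 913.46 → $900; Unit 1A 1,156.93 → $1,200; Unit 2B 829.60 → $800.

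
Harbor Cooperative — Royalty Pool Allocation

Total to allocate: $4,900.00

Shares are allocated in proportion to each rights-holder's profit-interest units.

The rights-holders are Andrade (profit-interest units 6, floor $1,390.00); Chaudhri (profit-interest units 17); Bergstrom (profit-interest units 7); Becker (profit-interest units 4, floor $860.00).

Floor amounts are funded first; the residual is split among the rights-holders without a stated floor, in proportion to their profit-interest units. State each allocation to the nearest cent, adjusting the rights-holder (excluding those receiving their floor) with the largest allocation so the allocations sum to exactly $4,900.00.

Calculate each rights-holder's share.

Guaranteed amounts: Andrade $1,390.00; Becker $860.00. Remaining pool $2,650.00.
Remaining pool split over remaining profit-interest units 24: Chaudhri 1,877.0833 → $1,877.08; Bergstrom 772.9167 → $772.92.

Andrade: $1,390.00 · Chaudhri: $1,877.08 · Bergstrom: $772.92 · Becker: $860.00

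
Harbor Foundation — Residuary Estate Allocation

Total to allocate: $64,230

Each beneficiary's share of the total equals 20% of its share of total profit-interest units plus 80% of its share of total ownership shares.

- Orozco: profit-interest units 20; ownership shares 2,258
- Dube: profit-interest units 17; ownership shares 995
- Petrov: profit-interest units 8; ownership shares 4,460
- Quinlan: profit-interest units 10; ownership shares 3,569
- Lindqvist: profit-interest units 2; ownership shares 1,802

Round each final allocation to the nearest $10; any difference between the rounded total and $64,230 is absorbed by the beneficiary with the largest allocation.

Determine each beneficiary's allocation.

Orozco: $13,380 · Dube: $7,740 · Petrov: $19,310 · Quinlan: $16,270 · Lindqvist: $7,530

Totals — profit-interest units 57, ownership shares 13,084.
Combined weights (20% profit-interest units + 80% ownership shares): Orozco 0.2082; Dube 0.1205; Petrov 0.3008; Quinlan 0.2533; Lindqvist 0.1172.
Proportional shares: Orozco 13,375.07; Dube 7,738.87; Petrov 19,318.43; Quinlan 16,270.00; Lindqvist 7,527.62.
Rounded to nearest $10: Orozco $13,380; Dube $7,740; Petrov $19,320; Quinlan $16,270; Lindqvist $7,530. Sum = $64,240.
Difference $64,230 − $64,240 = −$10 applied to largest allocation (Petrov): Petrov becomes $19,310.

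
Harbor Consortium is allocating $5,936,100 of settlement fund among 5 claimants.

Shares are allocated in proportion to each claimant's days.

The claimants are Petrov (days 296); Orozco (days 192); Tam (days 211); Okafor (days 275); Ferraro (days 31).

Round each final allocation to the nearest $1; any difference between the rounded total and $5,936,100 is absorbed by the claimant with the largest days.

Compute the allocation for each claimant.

Sum of days: 296 + 192 + 211 + 275 + 31 = 1,005.
Unrounded shares: Petrov 1,748,343.88; Orozco 1,134,060.90; Tam 1,246,285.67; Okafor 1,624,305.97; Ferraro 183,103.58.
After rounding ($1): Petrov $1,748,344; Orozco $1,134,061; Tam $1,246,286; Okafor $1,624,306; Ferraro $183,104. Sum = $5,936,101.
Difference $5,936,100 − $5,936,101 = −$1 applied to largest days (Petrov): Petrov becomes $1,748,343.

Petrov: $1,748,343 | Orozco: $1,134,061 | Tam: $1,246,286 | Okafor: $1,624,306 | Ferraro: $183,104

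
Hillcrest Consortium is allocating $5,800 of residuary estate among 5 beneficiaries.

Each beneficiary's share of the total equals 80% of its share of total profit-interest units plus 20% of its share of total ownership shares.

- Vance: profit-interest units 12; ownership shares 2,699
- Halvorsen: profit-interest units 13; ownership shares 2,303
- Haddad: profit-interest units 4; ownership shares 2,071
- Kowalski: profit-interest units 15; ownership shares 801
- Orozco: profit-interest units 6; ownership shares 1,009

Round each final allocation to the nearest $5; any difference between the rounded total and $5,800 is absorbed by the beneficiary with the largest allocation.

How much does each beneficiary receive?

Profit-interest units total 50; ownership shares total 8,883.
Blended shares (80% profit-interest units + 20% ownership shares): Vance 0.2528; Halvorsen 0.2599; Haddad 0.1106; Kowalski 0.2580; Orozco 0.1187.
Raw shares: Vance 1,466.05; Halvorsen 1,507.14; Haddad 641.64; Kowalski 1,496.60; Orozco 688.56.
After rounding ($5): Vance $1,465; Halvorsen $1,505; Haddad $640; Kowalski $1,495; Orozco $690. Sum = $5,795.
Difference $5,800 − $5,795 = +$5 applied to largest allocation (Halvorsen): Halvorsen becomes $1,510.

Vance: $1,465 | Halvorsen: $1,510 | Haddad: $640 | Kowalski: $1,495 | Orozco: $690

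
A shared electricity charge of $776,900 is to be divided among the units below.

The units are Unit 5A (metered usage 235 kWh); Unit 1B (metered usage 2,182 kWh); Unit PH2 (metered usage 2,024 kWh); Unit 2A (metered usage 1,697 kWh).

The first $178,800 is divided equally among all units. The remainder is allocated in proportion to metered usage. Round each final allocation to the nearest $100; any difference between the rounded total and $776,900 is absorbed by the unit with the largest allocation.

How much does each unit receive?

Unit 5A: $67,600; Unit 1B: $257,300; Unit PH2: $241,900; Unit 2A: $210,100

$178,800 shared equally gives $44,700 per unit.
Remainder $598,100 by metered usage (total 6,138): Unit 5A 22,898.91 → $22,900; Unit 1B 212,618.80 → $212,600; Unit PH2 197,222.94 → $197,200; Unit 2A 165,359.35 → $165,400.
Totals: Unit 5A $44,700 + $22,900 = $67,600; Unit 1B $44,700 + $212,600 = $257,300; Unit PH2 $44,700 + $197,200 = $241,900; Unit 2A $44,700 + $165,400 = $210,100.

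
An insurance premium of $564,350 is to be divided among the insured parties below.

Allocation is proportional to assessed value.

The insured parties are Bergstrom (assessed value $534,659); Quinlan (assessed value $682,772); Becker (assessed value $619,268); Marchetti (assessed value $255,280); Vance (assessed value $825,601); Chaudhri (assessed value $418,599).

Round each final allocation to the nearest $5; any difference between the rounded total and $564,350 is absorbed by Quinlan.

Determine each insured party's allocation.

Bergstrom: $90,445 | Quinlan: $115,495 | Becker: $104,755 | Marchetti: $43,185 | Vance: $139,660 | Chaudhri: $70,810

Combined assessed value = 3,336,179.
Pro-rata amounts: Bergstrom 534,659/3,336,179 × $564,350 = 90,443.23; Quinlan 682,772/3,336,179 × $564,350 = 115,498.11; Becker 619,268/3,336,179 × $564,350 = 104,755.74; Marchetti 255,280/3,336,179 × $564,350 = 43,183.31; Vance 825,601/3,336,179 × $564,350 = 139,659.15; Chaudhri 418,599/3,336,179 × $564,350 = 70,810.45.
After rounding ($5): Bergstrom $90,445; Quinlan $115,500; Becker $104,755; Marchetti $43,185; Vance $139,660; Chaudhri $70,810. Sum = $564,355.
Difference $564,350 − $564,355 = −$5 applied to Quinlan: Quinlan becomes $115,495.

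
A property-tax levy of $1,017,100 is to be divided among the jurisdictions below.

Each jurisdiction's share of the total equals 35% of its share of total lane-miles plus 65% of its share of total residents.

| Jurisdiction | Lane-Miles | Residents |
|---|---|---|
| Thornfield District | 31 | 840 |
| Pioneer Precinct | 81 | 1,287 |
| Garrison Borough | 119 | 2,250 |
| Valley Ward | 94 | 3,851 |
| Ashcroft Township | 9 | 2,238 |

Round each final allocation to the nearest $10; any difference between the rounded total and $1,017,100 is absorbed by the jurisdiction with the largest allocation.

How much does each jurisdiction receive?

Lane-miles total 334; residents total 10,466.
Blended shares (35% lane-miles + 65% residents): Thornfield District 0.0847; Pioneer Precinct 0.1648; Garrison Borough 0.2644; Valley Ward 0.3377; Ashcroft Township 0.1484.
Raw shares: Thornfield District 86,101.54; Pioneer Precinct 167,628.75; Garrison Borough 268,960.70; Valley Ward 343,446.89; Ashcroft Township 150,962.12.
Rounded to nearest $10: Thornfield District $86,100; Pioneer Precinct $167,630; Garrison Borough $268,960; Valley Ward $343,450; Ashcroft Township $150,960. Sum = $1,017,100.
Sum already equals the total — no adjustment.

Thornfield District: $86,100; Pioneer Precinct: $167,630; Garrison Borough: $268,960; Valley Ward: $343,450; Ashcroft Township: $150,960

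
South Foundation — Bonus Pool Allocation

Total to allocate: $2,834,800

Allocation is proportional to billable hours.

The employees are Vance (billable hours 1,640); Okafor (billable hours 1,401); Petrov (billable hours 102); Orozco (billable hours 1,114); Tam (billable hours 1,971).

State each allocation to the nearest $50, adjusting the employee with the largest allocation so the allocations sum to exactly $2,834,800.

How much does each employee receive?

Vance: $746,500; Okafor: $637,700; Petrov: $46,450; Orozco: $507,050; Tam: $897,100

Sum of billable hours: 6,228.
Proportional shares: Vance 1,640/6,228 × $2,834,800 = 746,479.13; Okafor 1,401/6,228 × $2,834,800 = 637,693.45; Petrov 102/6,228 × $2,834,800 = 46,427.36; Orozco 1,114/6,228 × $2,834,800 = 507,059.60; Tam 1,971/6,228 × $2,834,800 = 897,140.46.
Rounded to nearest $50: Vance $746,500; Okafor $637,700; Petrov $46,450; Orozco $507,050; Tam $897,150. Sum = $2,834,850.
Difference $2,834,800 − $2,834,850 = −$50 applied to largest allocation (Tam): Tam becomes $897,100.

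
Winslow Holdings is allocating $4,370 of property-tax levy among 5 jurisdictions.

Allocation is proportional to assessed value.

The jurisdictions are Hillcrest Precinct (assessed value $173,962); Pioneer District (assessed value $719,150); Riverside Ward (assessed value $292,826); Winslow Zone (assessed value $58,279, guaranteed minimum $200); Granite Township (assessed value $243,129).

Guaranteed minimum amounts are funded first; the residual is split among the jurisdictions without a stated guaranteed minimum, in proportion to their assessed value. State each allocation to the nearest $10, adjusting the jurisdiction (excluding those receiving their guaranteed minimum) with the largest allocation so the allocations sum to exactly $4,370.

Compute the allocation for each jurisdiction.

Hillcrest Precinct: $510; Pioneer District: $2,100; Riverside Ward: $850; Winslow Zone: $200; Granite Township: $710

Minimums first: Winslow Zone $200. Balance $4,170.
Balance split over remaining assessed value 1,429,067: Hillcrest Precinct 507.62 → $510; Pioneer District 2,098.47 → $2,100; Riverside Ward 854.46 → $850; Granite Township 709.45 → $710.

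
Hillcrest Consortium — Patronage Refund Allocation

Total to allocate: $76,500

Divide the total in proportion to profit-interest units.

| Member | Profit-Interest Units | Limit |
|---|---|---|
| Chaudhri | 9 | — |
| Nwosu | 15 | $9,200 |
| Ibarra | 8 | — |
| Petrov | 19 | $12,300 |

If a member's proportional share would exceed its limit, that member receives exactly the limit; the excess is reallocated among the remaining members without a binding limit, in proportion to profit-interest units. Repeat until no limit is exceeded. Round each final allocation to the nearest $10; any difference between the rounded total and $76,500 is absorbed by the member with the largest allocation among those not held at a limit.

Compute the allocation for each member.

Chaudhri: $29,120; Nwosu: $9,200; Ibarra: $25,880; Petrov: $12,300

Sum of profit-interest units: 51.
Proportional shares (ignoring caps): Chaudhri 13,500.00; Nwosu 22,500.00; Ibarra 12,000.00; Petrov 28,500.00.
Cap binds for Nwosu ($9,200), Petrov ($12,300); remaining pool $55,000 reallocated over remaining profit-interest units 17.
Remaining shares: Chaudhri 29,117.65 → $29,120; Ibarra 25,882.35 → $25,880.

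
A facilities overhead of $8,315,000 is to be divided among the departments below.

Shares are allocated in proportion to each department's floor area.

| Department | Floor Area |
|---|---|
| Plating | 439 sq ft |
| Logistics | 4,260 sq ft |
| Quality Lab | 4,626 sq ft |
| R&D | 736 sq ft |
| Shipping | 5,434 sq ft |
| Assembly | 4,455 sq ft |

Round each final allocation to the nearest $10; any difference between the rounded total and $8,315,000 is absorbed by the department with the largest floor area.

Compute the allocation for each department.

Plating: $182,970; Logistics: $1,775,530; Quality Lab: $1,928,080; R&D: $306,760; Shipping: $2,264,850; Assembly: $1,856,810

Sum of floor area: 439 + 4,260 + 4,626 + 736 + 5,434 + 4,455 = 19,950.
Raw shares: Plating 182,971.68; Logistics 1,775,533.83; Quality Lab 1,928,079.70; R&D 306,758.90; Shipping 2,264,847.62; Assembly 1,856,808.27.
After rounding ($10): Plating $182,970; Logistics $1,775,530; Quality Lab $1,928,080; R&D $306,760; Shipping $2,264,850; Assembly $1,856,810. Sum = $8,315,000.
Rounded total matches; no reconciliation needed.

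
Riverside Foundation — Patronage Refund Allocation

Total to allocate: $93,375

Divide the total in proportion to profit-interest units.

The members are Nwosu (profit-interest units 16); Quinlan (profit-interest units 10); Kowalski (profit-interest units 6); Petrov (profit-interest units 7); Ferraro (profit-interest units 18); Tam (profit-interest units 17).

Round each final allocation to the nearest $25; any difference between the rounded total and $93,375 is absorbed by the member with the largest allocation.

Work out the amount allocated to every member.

Sum of profit-interest units: 74.
Proportional shares: Nwosu 16/74 × $93,375 = 20,189.19; Quinlan 10/74 × $93,375 = 12,618.24; Kowalski 6/74 × $93,375 = 7,570.95; Petrov 7/74 × $93,375 = 8,832.77; Ferraro 18/74 × $93,375 = 22,712.84; Tam 17/74 × $93,375 = 21,451.01.
Rounded to nearest $25: Nwosu $20,200; Quinlan $12,625; Kowalski $7,575; Petrov $8,825; Ferraro $22,725; Tam $21,450. Sum = $93,400.
Difference $93,375 − $93,400 = −$25 applied to largest allocation (Ferraro): Ferraro becomes $22,700.

Nwosu: $20,200 | Quinlan: $12,625 | Kowalski: $7,575 | Petrov: $8,825 | Ferraro: $22,700 | Tam: $21,450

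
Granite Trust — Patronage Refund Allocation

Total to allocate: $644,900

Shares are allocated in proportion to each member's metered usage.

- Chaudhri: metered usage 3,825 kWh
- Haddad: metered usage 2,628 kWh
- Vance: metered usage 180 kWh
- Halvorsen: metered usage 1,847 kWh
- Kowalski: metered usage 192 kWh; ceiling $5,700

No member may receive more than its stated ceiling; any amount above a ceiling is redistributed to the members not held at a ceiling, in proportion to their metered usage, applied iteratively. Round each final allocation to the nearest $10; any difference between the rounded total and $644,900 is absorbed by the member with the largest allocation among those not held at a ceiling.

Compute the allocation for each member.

Chaudhri: $288,320 | Haddad: $198,090 | Vance: $13,570 | Halvorsen: $139,220 | Kowalski: $5,700

Sum of metered usage: 8,672.
Proportional shares (ignoring caps): Chaudhri 284,449.09; Haddad 195,433.26; Vance 13,385.84; Halvorsen 137,353.59; Kowalski 14,278.23.
Cap binds for Kowalski ($5,700); residual $639,200 reallocated over remaining metered usage 8,480.
Shares after redistribution: Chaudhri 288,318.40 → $288,320; Haddad 198,091.70 → $198,090; Vance 13,567.92 → $13,570; Halvorsen 139,221.98 → $139,220.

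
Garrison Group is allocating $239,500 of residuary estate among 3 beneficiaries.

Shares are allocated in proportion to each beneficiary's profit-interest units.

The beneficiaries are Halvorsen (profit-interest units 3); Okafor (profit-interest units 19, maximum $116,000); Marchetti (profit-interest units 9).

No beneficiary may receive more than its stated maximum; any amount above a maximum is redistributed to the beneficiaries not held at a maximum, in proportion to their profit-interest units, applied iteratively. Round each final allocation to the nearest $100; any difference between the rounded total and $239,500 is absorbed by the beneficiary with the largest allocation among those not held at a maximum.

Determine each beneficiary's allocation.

Total profit-interest units = 31.
Proportional shares (ignoring caps): Halvorsen 23,177.42; Okafor 146,790.32; Marchetti 69,532.26.
Held at cap: Okafor ($116,000); balance $123,500 reallocated over remaining profit-interest units 12.
Shares after redistribution: Halvorsen 30,875.00 → $30,900; Marchetti 92,625.00 → $92,600.

Halvorsen: $30,900 | Okafor: $116,000 | Marchetti: $92,600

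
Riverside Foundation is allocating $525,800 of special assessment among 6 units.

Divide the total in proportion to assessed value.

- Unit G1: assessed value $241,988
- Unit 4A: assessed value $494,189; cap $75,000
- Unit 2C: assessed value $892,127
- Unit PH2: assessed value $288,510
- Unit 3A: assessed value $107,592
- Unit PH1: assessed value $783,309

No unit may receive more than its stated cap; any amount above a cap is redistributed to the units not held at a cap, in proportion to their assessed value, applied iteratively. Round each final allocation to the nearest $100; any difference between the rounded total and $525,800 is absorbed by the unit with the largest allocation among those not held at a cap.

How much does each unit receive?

Total assessed value = 2,807,715.
Proportional shares (ignoring caps): Unit G1 45,317.02; Unit 4A 92,546.64; Unit 2C 167,068.37; Unit PH2 54,029.19; Unit 3A 20,148.72; Unit PH1 146,690.06.
Held at cap: Unit 4A ($75,000); balance $450,800 reallocated over remaining assessed value 2,313,526.
Shares after redistribution: Unit G1 47,152.35 → $47,200; Unit 2C 173,834.59 → $173,800; Unit PH2 56,217.35 → $56,200; Unit 3A 20,964.74 → $21,000; Unit PH1 152,630.96 → $152,600.

Unit G1: $47,200; Unit 4A: $75,000; Unit 2C: $173,800; Unit PH2: $56,200; Unit 3A: $21,000; Unit PH1: $152,600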